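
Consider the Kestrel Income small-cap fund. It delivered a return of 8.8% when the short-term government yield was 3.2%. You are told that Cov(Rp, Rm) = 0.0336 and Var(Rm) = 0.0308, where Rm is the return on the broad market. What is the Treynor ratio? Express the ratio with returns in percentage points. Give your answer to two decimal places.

5.13

β = Cov / Var = 0.0336 / 0.0308 = 1.0909
Treynor = (Rp − Rf) / β = (8.8% − 3.2%) / 1.0909 = 5.60 / 1.0909 = 5.1334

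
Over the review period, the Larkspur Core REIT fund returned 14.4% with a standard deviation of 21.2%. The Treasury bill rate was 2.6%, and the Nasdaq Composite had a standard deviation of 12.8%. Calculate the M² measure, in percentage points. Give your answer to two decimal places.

Sharpe = (Rp − Rf) / σp = (14.4% − 2.6%) / 21.2% = 0.5566
M² = Rf + Sharpe × σm = 2.6% + 0.5566 × 12.8% = 9.7245%

9.72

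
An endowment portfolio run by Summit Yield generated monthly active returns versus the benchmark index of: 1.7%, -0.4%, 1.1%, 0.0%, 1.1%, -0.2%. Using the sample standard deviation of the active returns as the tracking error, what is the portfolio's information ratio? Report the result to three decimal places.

0.640

r̄ = (1.7 − 0.4 + 1.1 + 0 + 1.1 − 0.2) / 6 = 3.30 / 6 = 0.5500%
Sample σ = √[Σ(r − r̄)² / 5] = √[3.6950 / 5] = √0.7390 = 0.8597%
IR = r̄ / tracking error = 0.5500 / 0.8597 = 0.6398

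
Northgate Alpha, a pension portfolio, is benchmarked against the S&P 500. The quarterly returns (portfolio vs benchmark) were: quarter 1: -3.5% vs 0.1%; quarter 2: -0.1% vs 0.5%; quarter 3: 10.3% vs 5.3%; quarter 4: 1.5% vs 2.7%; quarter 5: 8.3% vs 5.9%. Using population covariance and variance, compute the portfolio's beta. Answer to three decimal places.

r̄p = 3.3000%,  r̄m = 2.9000%
Cov = Σ(rp − r̄p)(rm − r̄m) / 5 = 11.8720
Var(rm) = Σ(rm − r̄m)² / 5 = 5.6800
β = Cov / Var = 11.8720 / 5.6800 = 2.0901

2.090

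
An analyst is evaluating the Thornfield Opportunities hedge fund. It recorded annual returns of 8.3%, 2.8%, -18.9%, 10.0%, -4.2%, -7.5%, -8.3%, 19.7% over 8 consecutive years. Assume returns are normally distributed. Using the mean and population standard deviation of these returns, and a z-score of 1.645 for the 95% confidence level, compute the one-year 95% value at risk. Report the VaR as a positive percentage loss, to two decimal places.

μ = (8.3 + 2.8 − 18.9 + 10 − 4.2 − 7.5 − 8.3 + 19.7) / 8 = 1.90 / 8 = 0.2375%
Population std dev = √[1064.3588 / 8] = 11.5345%
VaR = −(μ − z·σ) = −(0.2375 − 1.645 × 11.5345) = −(-18.7368) = 18.7368%

18.74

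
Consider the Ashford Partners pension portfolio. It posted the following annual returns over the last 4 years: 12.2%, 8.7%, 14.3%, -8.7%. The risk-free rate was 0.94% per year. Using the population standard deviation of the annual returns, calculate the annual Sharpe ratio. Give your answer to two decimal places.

r̄ = (12.2 + 8.7 + 14.3 − 8.7) / 4 = 26.50 / 4 = 6.6250%
Σ(r − r̄)² = (12.2 − 6.6250)² + (8.7 − 6.6250)² + (14.3 − 6.6250)² + … = 329.1475
population σ = √(329.1475 / 4) = √82.2869 = 9.0712%
Sharpe = (r̄ − rf) / σ = (6.6250 − 0.94) / 9.0712 = 5.6850 / 9.0712 = 0.6267

0.63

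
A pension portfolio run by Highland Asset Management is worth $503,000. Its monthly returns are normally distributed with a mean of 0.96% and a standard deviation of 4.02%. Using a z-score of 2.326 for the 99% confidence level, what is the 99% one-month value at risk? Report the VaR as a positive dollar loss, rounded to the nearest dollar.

Return at the 99% tail: μ − z·σ = 0.96% − 2.326 × 4.02% = 0.96 − 9.35052 = -8.39052%
VaR = −(-8.39052%) × $503,000 = 8.39052% × $503,000 = $42,204

$42,204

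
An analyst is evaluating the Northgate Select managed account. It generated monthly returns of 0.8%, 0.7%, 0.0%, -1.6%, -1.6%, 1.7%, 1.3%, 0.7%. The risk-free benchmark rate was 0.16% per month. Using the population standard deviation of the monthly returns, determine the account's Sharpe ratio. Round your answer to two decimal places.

0.08

r̄ = (0.8 + 0.7 + 0 − 1.6 − 1.6 + 1.7 + 1.3 + 0.7) / 8 = 0.2500%
Population std dev = √[10.8200 / 8] = 1.1630%
Sharpe = (r̄ − rf) / σ = (0.2500 − 0.16) / 1.1630 = 0.0900 / 1.1630 = 0.0774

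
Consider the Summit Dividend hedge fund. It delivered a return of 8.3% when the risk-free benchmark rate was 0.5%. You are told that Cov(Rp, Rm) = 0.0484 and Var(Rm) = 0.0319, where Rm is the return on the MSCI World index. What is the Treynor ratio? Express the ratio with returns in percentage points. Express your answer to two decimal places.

5.14

β = Cov / Var = 0.0484 / 0.0319 = 1.5172
Treynor = (Rp − Rf) / β = (8.3% − 0.5%) / 1.5172 = 7.80 / 1.5172 = 5.1410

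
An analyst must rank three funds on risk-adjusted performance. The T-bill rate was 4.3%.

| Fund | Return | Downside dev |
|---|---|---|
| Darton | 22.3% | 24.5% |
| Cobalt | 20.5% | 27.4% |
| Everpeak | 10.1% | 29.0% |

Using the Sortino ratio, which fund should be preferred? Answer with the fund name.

Darton: Sortino ratio = (22.3% − 4.3%) / 24.5% = 0.735
Cobalt: Sortino ratio = (20.5% − 4.3%) / 27.4% = 0.591
Everpeak: Sortino ratio = (10.1% − 4.3%) / 29.0% = 0.200
Highest: Darton (0.735).

Darton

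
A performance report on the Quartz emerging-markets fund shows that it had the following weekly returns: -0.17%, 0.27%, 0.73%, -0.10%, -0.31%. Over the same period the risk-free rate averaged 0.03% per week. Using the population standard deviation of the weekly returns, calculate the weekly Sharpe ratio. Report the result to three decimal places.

μ = (-0.17 + 0.27 + 0.73 − 0.1 − 0.31) / 5 = 0.420 / 5 = 0.0840%
Σ(r − μ)² = (-0.17 − 0.0840)² + (0.27 − 0.0840)² + (0.73 − 0.0840)² + … = 0.7055
σ = √[0.7055 / 5] = 0.3756%
Sharpe = (μ − rf) / σ = (0.0840 − 0.03) / 0.3756 = 0.0540 / 0.3756 = 0.1438

0.144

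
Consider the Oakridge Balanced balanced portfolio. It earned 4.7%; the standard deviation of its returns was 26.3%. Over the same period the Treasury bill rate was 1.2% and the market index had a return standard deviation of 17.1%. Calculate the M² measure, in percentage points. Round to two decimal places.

Sharpe = (Rp − Rf) / σp = (4.7% − 1.2%) / 26.3% = 0.1331
M² = Rf + Sharpe × σm = 1.2% + 0.1331 × 17.1% = 3.4760%

3.48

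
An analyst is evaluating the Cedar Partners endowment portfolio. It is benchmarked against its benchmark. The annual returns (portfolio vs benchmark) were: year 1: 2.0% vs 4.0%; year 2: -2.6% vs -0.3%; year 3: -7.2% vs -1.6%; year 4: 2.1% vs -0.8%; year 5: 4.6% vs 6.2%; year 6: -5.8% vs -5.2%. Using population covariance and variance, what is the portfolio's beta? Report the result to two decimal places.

0.95

r̄p = -1.1500%,  r̄m = 0.3833%
Cov = Σ(rp − r̄p)(rm − r̄m) / 6 = 13.3242
Var(rm) = Σ(rm − r̄m)² / 6 = 13.9814
β = Cov / Var = 13.3242 / 13.9814 = 0.9530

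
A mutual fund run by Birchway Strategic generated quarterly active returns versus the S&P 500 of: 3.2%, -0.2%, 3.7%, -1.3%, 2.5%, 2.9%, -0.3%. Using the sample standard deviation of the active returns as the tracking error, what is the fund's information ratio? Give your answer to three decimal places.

0.740

μ = (3.2 − 0.2 + 3.7 − 1.3 + 2.5 + 2.9 − 0.3) / 7 = 1.5000%
Sample σ = √[Σ(r − μ)² / 6] = √[24.6600 / 6] = √4.1100 = 2.0273%
IR = μ / tracking error = 1.5000 / 2.0273 = 0.7399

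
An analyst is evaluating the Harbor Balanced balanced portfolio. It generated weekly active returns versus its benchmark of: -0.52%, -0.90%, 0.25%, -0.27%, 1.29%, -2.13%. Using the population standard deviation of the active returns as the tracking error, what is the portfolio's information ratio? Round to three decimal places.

μ = (-0.52 − 0.9 + 0.25 − 0.27 + 1.29 − 2.13) / 6 = -0.3800%
Σ(r − μ)² = 6.5504; population σ = √(6.5504/6) = 1.0449%
IR = μ / tracking error = -0.3800 / 1.0449 = -0.3637

-0.364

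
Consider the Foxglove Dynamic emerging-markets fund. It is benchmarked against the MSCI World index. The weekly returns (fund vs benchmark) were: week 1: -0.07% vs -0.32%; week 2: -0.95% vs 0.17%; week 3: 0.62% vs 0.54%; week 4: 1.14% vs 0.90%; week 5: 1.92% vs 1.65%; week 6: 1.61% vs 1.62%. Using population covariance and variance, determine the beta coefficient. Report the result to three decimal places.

r̄p = 0.7117%,  r̄m = 0.7600%
Cov = Σ(rp − r̄p)(rm − r̄m) / 6 = 0.6255
Var(rm) = Σ(rm − r̄m)² / 6 = 0.5190
β = Cov / Var = 0.6255 / 0.5190 = 1.2052

1.205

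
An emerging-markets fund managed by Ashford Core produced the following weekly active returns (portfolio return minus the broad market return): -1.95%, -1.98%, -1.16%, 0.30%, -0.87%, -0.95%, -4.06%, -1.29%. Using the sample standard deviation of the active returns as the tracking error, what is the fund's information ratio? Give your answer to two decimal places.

r̄ = (-1.95 − 1.98 − 1.16 + 0.3 − 0.87 − 0.95 − 4.06 − 1.29) / 8 = -1.4950%
Σ(r − r̄)² = (-1.95 − (-1.4950))² + (-1.98 − (-1.4950))² + (-1.16 − (-1.4950))² + … = 11.0854
sample σ = √(11.0854 / 7) = √1.5836 = 1.2584%
IR = r̄ / tracking error = -1.4950 / 1.2584 = -1.1880

-1.19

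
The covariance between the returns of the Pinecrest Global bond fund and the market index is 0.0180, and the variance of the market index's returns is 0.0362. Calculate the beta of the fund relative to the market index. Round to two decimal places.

0.50

β = Cov(Rp, Rm) / Var(Rm) = 0.0180 / 0.0362 = 0.4972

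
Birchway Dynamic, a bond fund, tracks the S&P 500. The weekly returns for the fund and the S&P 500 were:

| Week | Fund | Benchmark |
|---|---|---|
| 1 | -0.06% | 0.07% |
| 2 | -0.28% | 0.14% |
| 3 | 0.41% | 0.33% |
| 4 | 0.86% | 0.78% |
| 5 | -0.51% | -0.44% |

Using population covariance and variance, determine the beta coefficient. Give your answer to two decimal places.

r̄p = 0.0840%,  r̄m = 0.1760%
Cov = Σ(rp − r̄p)(rm − r̄m) / 5 = 0.1826
Var(rm) = Σ(rm − r̄m)² / 5 = 0.1561
β = Cov / Var = 0.1826 / 0.1561 = 1.1698

1.17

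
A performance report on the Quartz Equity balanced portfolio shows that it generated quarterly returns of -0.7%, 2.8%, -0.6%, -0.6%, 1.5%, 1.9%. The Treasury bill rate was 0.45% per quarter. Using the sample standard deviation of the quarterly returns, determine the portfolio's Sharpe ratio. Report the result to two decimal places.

0.17

Mean return r̄ = 4.30 / 6 = 0.7167%
Sample std dev = √[11.8283 / 5] = 1.5381%
Sharpe = (r̄ − rf) / σ = (0.7167 − 0.45) / 1.5381 = 0.2667 / 1.5381 = 0.1734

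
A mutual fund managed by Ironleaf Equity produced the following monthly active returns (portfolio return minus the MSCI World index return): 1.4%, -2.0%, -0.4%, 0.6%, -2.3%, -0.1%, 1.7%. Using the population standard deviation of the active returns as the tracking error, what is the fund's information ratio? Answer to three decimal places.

-0.109

Mean return μ = -1.10 / 7 = -0.1571%
Σ(r − μ)² = 14.4971; population σ = √(14.4971/7) = 1.4391%
IR = μ / tracking error = -0.1571 / 1.4391 = -0.1092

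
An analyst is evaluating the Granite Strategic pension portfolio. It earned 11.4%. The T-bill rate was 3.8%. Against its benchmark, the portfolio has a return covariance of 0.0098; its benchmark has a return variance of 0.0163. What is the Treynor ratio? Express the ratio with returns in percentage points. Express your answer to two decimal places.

12.64

β = Cov / Var = 0.0098 / 0.0163 = 0.6012
Treynor = (Rp − Rf) / β = (11.4% − 3.8%) / 0.6012 = 7.60 / 0.6012 = 12.6414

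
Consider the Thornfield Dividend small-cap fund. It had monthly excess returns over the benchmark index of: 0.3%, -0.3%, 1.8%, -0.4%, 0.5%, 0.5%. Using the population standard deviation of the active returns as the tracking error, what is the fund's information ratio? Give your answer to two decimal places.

0.55

Mean return r̄ = 2.40 / 6 = 0.4000%
Σ(r − r̄)² = (0.3 − 0.4000)² + (-0.3 − 0.4000)² + … = 3.1200
population σ = √(3.1200 / 6) = √0.5200 = 0.7211%
IR = r̄ / tracking error = 0.4000 / 0.7211 = 0.5547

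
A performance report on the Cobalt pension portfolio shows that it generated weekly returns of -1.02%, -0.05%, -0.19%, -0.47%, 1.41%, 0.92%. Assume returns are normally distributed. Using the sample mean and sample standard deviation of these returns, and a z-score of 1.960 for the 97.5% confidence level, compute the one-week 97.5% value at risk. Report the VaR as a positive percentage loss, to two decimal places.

r̄ = (-1.02 − 0.05 − 0.19 − 0.47 + 1.41 + 0.92) / 6 = 0.600 / 6 = 0.1000%
Σ(r − r̄)² = (-1.02 − 0.1000)² + (-0.05 − 0.1000)² + (-0.19 − 0.1000)² + … = 4.0744
sample σ = √(4.0744 / 5) = √0.8149 = 0.9027%
VaR = −(r̄ − z·σ) = −(0.1000 − 1.960 × 0.9027) = −(-1.6693) = 1.6693%

1.67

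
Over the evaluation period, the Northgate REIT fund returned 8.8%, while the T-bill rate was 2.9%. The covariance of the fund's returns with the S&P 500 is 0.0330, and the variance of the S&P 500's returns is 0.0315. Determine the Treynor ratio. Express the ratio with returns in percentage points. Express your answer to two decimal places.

5.63

β = Cov / Var = 0.0330 / 0.0315 = 1.0476
Treynor = (Rp − Rf) / β = (8.8% − 2.9%) / 1.0476 = 5.90 / 1.0476 = 5.6319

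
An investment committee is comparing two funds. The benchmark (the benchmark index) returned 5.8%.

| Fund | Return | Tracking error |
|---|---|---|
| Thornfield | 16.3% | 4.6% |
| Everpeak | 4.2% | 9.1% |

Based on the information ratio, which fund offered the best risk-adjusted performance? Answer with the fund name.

Thornfield: IR = (16.3% − 5.8%) / 4.6% = 2.283
Everpeak: IR = (4.2% − 5.8%) / 9.1% = -0.176
Highest: Thornfield (2.283).

Thornfield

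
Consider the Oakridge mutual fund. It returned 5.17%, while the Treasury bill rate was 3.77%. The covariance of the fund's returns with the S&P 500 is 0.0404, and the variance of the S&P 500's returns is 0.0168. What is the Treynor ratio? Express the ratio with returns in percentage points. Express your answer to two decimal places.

β = Cov / Var = 0.0404 / 0.0168 = 2.4048
Treynor = (Rp − Rf) / β = (5.17% − 3.77%) / 2.4048 = 1.40 / 2.4048 = 0.5822

0.58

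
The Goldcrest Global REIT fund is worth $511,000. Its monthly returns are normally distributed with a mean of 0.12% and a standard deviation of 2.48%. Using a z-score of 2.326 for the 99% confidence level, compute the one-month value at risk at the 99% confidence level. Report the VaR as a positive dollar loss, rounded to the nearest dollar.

Return at the 99% tail: μ − z·σ = 0.12% − 2.326 × 2.48% = 0.12 − 5.76848 = -5.64848%
VaR = −(-5.64848%) × $511,000 = 5.64848% × $511,000 = $28,864

$28,864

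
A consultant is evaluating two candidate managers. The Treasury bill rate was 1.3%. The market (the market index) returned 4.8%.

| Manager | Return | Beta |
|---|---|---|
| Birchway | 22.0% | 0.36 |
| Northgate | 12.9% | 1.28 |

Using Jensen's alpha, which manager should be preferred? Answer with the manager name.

Birchway: α = 22.0% − [1.3% + 0.36 × (4.8% − 1.3%)] = 19.440
Northgate: α = 12.9% − [1.3% + 1.28 × (4.8% − 1.3%)] = 7.120
Highest: Birchway (19.440).

Birchway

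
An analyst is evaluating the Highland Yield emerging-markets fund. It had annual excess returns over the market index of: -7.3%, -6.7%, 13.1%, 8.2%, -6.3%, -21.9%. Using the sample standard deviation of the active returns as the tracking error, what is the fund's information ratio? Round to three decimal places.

-0.278

μ = (-7.3 − 6.7 + 13.1 + 8.2 − 6.3 − 21.9) / 6 = -3.4833%
Sample std dev = √[783.5283 / 5] = 12.5182%
IR = μ / tracking error = -3.4833 / 12.5182 = -0.2783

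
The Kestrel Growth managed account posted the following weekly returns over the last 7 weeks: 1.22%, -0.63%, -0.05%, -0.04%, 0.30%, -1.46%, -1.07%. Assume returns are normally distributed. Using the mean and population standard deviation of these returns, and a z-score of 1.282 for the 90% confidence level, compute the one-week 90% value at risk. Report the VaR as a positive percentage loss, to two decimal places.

1.31

Mean return r̄ = -1.730 / 7 = -0.2471%
Σ(r − r̄)² = 4.8283; population σ = √(4.8283/7) = 0.8305%
VaR = −(r̄ − z·σ) = −(-0.2471 − 1.282 × 0.8305) = −(-1.3118) = 1.3118%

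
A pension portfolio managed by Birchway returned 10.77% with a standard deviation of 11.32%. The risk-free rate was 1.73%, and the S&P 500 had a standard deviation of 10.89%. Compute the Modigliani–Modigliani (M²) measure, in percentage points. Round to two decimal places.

10.43

Sharpe = (Rp − Rf) / σp = (10.77% − 1.73%) / 11.32% = 0.7986
M² = Rf + Sharpe × σm = 1.73% + 0.7986 × 10.89% = 10.4268%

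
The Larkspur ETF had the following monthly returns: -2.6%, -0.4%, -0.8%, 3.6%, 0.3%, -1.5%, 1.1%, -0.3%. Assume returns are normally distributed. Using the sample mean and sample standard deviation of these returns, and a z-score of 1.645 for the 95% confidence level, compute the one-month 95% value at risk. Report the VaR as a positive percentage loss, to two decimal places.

μ = (-2.6 − 0.4 − 0.8 + 3.6 + 0.3 − 1.5 + 1.1 − 0.3) / 8 = -0.0750%
Σ(r − μ)² = 24.1150; sample σ = √(24.1150/7) = 1.8561%
VaR = −(μ − z·σ) = −(-0.0750 − 1.645 × 1.8561) = −(-3.1283) = 3.1283%

3.13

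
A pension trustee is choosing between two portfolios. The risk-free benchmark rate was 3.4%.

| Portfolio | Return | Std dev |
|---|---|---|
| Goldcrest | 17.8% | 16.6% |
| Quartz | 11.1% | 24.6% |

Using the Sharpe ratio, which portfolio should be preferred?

Goldcrest: Sharpe ratio = (17.8% − 3.4%) / 16.6% = 0.867
Quartz: Sharpe ratio = (11.1% − 3.4%) / 24.6% = 0.313
Highest: Goldcrest (0.867).

Goldcrest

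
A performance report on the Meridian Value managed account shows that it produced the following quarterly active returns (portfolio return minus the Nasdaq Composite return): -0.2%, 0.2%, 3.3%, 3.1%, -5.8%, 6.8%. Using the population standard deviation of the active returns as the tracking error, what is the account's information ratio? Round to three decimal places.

Mean return r̄ = 7.40 / 6 = 1.2333%
Σ(r − r̄)² = 91.3333; population σ = √(91.3333/6) = 3.9016%
IR = r̄ / tracking error = 1.2333 / 3.9016 = 0.3161

0.316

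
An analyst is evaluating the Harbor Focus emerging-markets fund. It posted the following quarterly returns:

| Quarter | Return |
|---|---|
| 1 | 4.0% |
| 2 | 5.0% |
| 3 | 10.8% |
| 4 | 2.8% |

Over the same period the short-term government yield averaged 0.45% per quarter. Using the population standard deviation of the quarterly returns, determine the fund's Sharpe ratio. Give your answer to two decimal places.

r̄ = (4 + 5 + 10.8 + 2.8) / 4 = 22.60 / 4 = 5.6500%
Σ(r − r̄)² = (4 − 5.6500)² + (5 − 5.6500)² + … = 37.7900
population σ = √(37.7900 / 4) = √9.4475 = 3.0737%
Sharpe = (r̄ − rf) / σ = (5.6500 − 0.45) / 3.0737 = 5.2000 / 3.0737 = 1.6918

1.69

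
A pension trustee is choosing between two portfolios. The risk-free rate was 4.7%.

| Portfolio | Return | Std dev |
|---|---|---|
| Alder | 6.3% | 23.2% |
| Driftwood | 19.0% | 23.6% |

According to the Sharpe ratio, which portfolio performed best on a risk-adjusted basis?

Alder: Sharpe ratio = (6.3% − 4.7%) / 23.2% = 0.069
Driftwood: Sharpe ratio = (19.0% − 4.7%) / 23.6% = 0.606
Highest: Driftwood (0.606).

Driftwood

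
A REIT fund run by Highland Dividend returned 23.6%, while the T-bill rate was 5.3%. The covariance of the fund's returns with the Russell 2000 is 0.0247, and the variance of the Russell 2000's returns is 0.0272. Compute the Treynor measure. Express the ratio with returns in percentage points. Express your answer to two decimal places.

20.15

β = Cov / Var = 0.0247 / 0.0272 = 0.9081
Treynor = (Rp − Rf) / β = (23.6% − 5.3%) / 0.9081 = 18.30 / 0.9081 = 20.1520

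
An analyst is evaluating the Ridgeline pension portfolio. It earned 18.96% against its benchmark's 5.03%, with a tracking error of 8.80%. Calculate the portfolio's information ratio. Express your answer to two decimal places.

1.58

IR = (Rp − Rb) / TE = (18.96% − 5.03%) / 8.80% = 13.93% / 8.80% = 1.5830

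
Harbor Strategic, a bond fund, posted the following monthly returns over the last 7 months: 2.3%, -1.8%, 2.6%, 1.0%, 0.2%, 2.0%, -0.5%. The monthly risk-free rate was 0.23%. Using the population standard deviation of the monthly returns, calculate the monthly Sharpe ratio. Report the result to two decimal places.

0.40

Mean return r̄ = 5.80 / 7 = 0.8286%
Σ(r − r̄)² = (2.3 − 0.8286)² + (-1.8 − 0.8286)² + (2.6 − 0.8286)² + … = 15.7743
σ = √[15.7743 / 7] = 1.5012%
Sharpe = (r̄ − rf) / σ = (0.8286 − 0.23) / 1.5012 = 0.5986 / 1.5012 = 0.3987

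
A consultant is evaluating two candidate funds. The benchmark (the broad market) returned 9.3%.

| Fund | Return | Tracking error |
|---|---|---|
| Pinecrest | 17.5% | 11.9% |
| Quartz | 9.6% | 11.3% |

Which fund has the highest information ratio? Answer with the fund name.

Pinecrest

Pinecrest: IR = (17.5% − 9.3%) / 11.9% = 0.689
Quartz: IR = (9.6% − 9.3%) / 11.3% = 0.027
Highest: Pinecrest (0.689).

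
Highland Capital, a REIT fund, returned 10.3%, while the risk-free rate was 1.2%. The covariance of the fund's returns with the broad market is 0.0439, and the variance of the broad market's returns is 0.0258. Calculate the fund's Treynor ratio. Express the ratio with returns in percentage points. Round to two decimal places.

β = Cov / Var = 0.0439 / 0.0258 = 1.7016
Treynor = (Rp − Rf) / β = (10.3% − 1.2%) / 1.7016 = 9.10 / 1.7016 = 5.3479

5.35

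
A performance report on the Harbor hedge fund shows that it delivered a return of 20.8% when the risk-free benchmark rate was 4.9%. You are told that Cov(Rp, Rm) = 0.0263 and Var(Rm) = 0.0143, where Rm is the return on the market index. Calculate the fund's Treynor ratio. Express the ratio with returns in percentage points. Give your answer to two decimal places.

β = Cov / Var = 0.0263 / 0.0143 = 1.8392
Treynor = (Rp − Rf) / β = (20.8% − 4.9%) / 1.8392 = 15.90 / 1.8392 = 8.6451

8.65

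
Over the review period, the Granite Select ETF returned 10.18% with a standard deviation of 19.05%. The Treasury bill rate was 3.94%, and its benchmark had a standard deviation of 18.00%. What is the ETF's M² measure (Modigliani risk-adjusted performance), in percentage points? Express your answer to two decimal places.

Sharpe = (Rp − Rf) / σp = (10.18% − 3.94%) / 19.05% = 0.3276
M² = Rf + Sharpe × σm = 3.94% + 0.3276 × 18.00% = 9.8368%

9.84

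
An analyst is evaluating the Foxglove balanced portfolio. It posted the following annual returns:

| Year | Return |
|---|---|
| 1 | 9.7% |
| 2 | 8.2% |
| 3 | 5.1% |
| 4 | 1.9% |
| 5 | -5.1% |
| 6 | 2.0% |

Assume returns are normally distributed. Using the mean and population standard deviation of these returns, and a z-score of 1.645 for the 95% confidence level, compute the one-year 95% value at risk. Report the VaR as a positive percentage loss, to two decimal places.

4.36

Mean return r̄ = 21.80 / 6 = 3.6333%
Population σ = √[Σ(r − r̄)² / 6] = √[141.7533 / 6] = √23.6256 = 4.8606%
VaR = −(r̄ − z·σ) = −(3.6333 − 1.645 × 4.8606) = −(-4.3624) = 4.3624%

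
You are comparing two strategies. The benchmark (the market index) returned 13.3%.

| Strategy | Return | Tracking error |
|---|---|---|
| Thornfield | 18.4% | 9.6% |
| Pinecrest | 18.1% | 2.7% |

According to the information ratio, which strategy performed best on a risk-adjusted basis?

Thornfield: IR = (18.4% − 13.3%) / 9.6% = 0.531
Pinecrest: IR = (18.1% − 13.3%) / 2.7% = 1.778
Highest: Pinecrest (1.778).

Pinecrest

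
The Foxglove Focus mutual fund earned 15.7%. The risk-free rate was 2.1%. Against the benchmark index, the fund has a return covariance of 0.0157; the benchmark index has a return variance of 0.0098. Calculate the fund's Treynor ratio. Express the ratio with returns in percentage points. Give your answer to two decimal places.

8.49

β = Cov / Var = 0.0157 / 0.0098 = 1.6020
Treynor = (Rp − Rf) / β = (15.7% − 2.1%) / 1.6020 = 13.60 / 1.6020 = 8.4894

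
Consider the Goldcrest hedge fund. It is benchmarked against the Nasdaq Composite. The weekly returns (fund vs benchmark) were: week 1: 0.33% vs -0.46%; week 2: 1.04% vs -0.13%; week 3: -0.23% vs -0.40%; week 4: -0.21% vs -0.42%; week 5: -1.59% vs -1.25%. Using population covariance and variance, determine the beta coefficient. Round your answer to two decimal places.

r̄p = -0.1320%,  r̄m = -0.5320%
Cov = Σ(rp − r̄p)(rm − r̄m) / 5 = 0.3059
Var(rm) = Σ(rm − r̄m)² / 5 = 0.1425
β = Cov / Var = 0.3059 / 0.1425 = 2.1467

2.15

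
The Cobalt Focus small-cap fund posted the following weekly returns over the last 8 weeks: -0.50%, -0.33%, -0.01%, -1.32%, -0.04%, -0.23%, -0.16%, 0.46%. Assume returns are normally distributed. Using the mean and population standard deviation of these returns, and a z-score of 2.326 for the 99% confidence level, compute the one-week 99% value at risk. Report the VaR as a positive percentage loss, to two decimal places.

1.38

r̄ = (-0.5 − 0.33 − 0.01 − 1.32 − 0.04 − 0.23 − 0.16 + 0.46) / 8 = -0.2663%
Population std dev = √[1.8260 / 8] = 0.4778%
VaR = −(r̄ − z·σ) = −(-0.2663 − 2.326 × 0.4778) = −(-1.3777) = 1.3777%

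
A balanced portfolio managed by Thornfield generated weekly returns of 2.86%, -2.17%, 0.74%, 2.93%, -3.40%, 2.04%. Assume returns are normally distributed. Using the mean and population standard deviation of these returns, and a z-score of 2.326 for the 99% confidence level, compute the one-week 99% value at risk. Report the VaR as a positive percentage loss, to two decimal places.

r̄ = (2.86 − 2.17 + 0.74 + 2.93 − 3.4 + 2.04) / 6 = 0.5000%
Population σ = √[Σ(r − r̄)² / 6] = √[36.2426 / 6] = √6.0404 = 2.4577%
VaR = −(r̄ − z·σ) = −(0.5000 − 2.326 × 2.4577) = −(-5.2166) = 5.2166%

5.22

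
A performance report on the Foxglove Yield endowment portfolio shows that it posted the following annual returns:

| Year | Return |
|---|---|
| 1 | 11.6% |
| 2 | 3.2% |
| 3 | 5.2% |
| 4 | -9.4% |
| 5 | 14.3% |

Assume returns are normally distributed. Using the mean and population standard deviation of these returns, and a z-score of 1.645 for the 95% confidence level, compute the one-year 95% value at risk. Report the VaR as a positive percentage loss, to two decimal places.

Mean return r̄ = 24.90 / 5 = 4.9800%
Population σ = √[Σ(r − r̄)² / 5] = √[340.6880 / 5] = √68.1376 = 8.2546%
VaR = −(r̄ − z·σ) = −(4.9800 − 1.645 × 8.2546) = −(-8.5988) = 8.5988%

8.60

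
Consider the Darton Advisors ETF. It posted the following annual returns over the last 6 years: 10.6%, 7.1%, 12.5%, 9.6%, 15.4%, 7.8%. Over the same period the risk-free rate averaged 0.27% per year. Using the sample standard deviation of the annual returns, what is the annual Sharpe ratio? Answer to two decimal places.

3.31

r̄ = (10.6 + 7.1 + 12.5 + 9.6 + 15.4 + 7.8) / 6 = 10.5000%
Σ(r − r̄)² = (10.6 − 10.5000)² + (7.1 − 10.5000)² + … = 47.6800
σ = √[47.6800 / 5] = 3.0880%
Sharpe = (r̄ − rf) / σ = (10.5000 − 0.27) / 3.0880 = 10.2300 / 3.0880 = 3.3128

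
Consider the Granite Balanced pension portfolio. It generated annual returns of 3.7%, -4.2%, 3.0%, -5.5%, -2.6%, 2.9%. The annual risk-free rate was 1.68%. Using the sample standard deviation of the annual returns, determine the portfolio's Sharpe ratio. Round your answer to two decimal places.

r̄ = (3.7 − 4.2 + 3 − 5.5 − 2.6 + 2.9) / 6 = -0.4500%
Sample std dev = √[84.5350 / 5] = 4.1118%
Sharpe = (r̄ − rf) / σ = (-0.4500 − 1.68) / 4.1118 = -2.1300 / 4.1118 = -0.5180

-0.52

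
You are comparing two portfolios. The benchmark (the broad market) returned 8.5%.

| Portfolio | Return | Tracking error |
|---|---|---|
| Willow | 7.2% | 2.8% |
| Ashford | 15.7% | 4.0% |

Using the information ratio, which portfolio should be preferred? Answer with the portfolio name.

Willow: IR = (7.2% − 8.5%) / 2.8% = -0.464
Ashford: IR = (15.7% − 8.5%) / 4.0% = 1.800
Highest: Ashford (1.800).

Ashford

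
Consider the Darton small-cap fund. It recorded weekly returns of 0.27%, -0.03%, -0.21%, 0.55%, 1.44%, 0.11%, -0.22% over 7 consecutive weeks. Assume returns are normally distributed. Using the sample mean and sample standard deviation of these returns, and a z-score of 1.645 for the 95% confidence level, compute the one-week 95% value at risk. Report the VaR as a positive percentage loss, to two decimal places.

0.68

μ = (0.27 − 0.03 − 0.21 + 0.55 + 1.44 + 0.11 − 0.22) / 7 = 1.910 / 7 = 0.2729%
Σ(r − μ)² = 2.0333; sample σ = √(2.0333/6) = 0.5821%
VaR = −(μ − z·σ) = −(0.2729 − 1.645 × 0.5821) = −(-0.6847) = 0.6847%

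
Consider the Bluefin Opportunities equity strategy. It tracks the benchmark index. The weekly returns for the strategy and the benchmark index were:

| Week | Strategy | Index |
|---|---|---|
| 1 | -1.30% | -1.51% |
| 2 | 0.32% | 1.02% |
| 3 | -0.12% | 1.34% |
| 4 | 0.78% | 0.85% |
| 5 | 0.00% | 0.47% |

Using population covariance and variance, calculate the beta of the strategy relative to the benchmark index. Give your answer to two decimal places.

r̄p = -0.0640%,  r̄m = 0.4340%
Cov = Σ(rp − r̄p)(rm − r̄m) / 5 = 0.5861
Var(rm) = Σ(rm − r̄m)² / 5 = 1.0235
β = Cov / Var = 0.5861 / 1.0235 = 0.5726

0.57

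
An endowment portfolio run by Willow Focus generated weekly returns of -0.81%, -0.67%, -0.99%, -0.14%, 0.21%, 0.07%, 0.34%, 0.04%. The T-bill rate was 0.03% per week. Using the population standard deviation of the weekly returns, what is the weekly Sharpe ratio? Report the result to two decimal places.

μ = (-0.81 − 0.67 − 0.99 − 0.14 + 0.21 + 0.07 + 0.34 + 0.04) / 8 = -1.950 / 8 = -0.2438%
Population σ = √[Σ(r − μ)² / 8] = √[1.7956 / 8] = √0.2245 = 0.4738%
Sharpe = (μ − rf) / σ = (-0.2438 − 0.03) / 0.4738 = -0.2738 / 0.4738 = -0.5779

-0.58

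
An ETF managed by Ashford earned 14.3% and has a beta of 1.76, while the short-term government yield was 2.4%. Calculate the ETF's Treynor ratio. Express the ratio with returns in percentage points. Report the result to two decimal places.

6.76

Treynor = (Rp − Rf) / β = (14.3% − 2.4%) / 1.76 = 11.90 / 1.76 = 6.7614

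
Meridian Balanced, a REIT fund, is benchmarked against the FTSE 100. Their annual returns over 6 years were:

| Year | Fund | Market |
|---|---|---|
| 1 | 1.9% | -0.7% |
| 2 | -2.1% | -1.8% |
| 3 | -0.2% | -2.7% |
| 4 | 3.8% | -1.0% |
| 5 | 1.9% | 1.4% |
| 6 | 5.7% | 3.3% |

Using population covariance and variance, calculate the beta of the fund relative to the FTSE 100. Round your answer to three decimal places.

r̄p = 1.8333%,  r̄m = -0.2500%
Cov = Σ(rp − r̄p)(rm − r̄m) / 6 = 3.9017
Var(rm) = Σ(rm − r̄m)² / 6 = 4.0825
β = Cov / Var = 3.9017 / 4.0825 = 0.9557

0.956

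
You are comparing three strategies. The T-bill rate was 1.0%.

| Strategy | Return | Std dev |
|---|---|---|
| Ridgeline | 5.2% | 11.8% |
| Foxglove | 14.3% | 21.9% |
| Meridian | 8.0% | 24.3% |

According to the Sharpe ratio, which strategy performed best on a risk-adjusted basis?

Foxglove

Ridgeline: Sharpe ratio = (5.2% − 1.0%) / 11.8% = 0.356
Foxglove: Sharpe ratio = (14.3% − 1.0%) / 21.9% = 0.607
Meridian: Sharpe ratio = (8.0% − 1.0%) / 24.3% = 0.288
Highest: Foxglove (0.607).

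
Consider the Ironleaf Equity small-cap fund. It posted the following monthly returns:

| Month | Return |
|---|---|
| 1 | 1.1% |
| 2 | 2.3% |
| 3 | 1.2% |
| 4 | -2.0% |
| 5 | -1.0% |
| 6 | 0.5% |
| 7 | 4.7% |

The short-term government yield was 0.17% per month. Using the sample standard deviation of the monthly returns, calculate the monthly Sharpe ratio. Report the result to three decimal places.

0.367

μ = (1.1 + 2.3 + 1.2 − 2 − 1 + 0.5 + 4.7) / 7 = 0.9714%
Σ(r − μ)² = 28.6743; sample σ = √(28.6743/6) = 2.1861%
Sharpe = (μ − rf) / σ = (0.9714 − 0.17) / 2.1861 = 0.8014 / 2.1861 = 0.3666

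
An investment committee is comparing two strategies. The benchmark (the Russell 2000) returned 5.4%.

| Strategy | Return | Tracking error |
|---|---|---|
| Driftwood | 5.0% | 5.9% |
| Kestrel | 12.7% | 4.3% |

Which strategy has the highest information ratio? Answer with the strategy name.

Kestrel

Driftwood: IR = (5.0% − 5.4%) / 5.9% = -0.068
Kestrel: IR = (12.7% − 5.4%) / 4.3% = 1.698
Highest: Kestrel (1.698).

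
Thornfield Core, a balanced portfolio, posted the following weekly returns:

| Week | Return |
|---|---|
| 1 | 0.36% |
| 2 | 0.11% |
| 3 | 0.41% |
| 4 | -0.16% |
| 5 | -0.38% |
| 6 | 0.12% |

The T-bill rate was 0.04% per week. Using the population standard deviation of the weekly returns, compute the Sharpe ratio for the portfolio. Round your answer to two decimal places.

0.13

r̄ = (0.36 + 0.11 + 0.41 − 0.16 − 0.38 + 0.12) / 6 = 0.460 / 6 = 0.0767%
Σ(r − r̄)² = (0.36 − 0.0767)² + (0.11 − 0.0767)² + … = 0.4589
population σ = √(0.4589 / 6) = √0.0765 = 0.2766%
Sharpe = (r̄ − rf) / σ = (0.0767 − 0.04) / 0.2766 = 0.0367 / 0.2766 = 0.1327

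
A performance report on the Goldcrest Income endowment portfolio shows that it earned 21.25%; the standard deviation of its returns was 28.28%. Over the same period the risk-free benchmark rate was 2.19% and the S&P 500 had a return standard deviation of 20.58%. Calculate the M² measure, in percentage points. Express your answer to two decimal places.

Sharpe = (Rp − Rf) / σp = (21.25% − 2.19%) / 28.28% = 0.6740
M² = Rf + Sharpe × σm = 2.19% + 0.6740 × 20.58% = 16.0609%

16.06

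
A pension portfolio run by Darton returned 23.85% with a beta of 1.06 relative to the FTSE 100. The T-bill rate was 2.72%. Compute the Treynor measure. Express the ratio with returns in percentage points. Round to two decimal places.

Treynor = (Rp − Rf) / β = (23.85% − 2.72%) / 1.06 = 21.13 / 1.06 = 19.9340

19.93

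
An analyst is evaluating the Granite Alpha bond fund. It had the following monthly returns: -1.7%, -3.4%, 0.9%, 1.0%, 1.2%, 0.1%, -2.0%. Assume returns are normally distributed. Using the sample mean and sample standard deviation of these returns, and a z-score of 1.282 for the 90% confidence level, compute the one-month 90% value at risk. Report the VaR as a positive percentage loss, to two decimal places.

μ = (-1.7 − 3.4 + 0.9 + 1 + 1.2 + 0.1 − 2) / 7 = -0.5571%
Sample σ = √[Σ(r − μ)² / 6] = √[19.5371 / 6] = √3.2562 = 1.8045%
VaR = −(μ − z·σ) = −(-0.5571 − 1.282 × 1.8045) = −(-2.8705) = 2.8705%

2.87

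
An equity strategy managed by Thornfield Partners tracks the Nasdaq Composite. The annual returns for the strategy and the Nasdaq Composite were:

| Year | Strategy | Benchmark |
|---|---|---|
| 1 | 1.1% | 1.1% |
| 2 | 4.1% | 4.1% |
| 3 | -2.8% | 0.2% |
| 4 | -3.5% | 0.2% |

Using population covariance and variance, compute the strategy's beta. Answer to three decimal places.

1.784

r̄p = -0.2750%,  r̄m = 1.4000%
Cov = Σ(rp − r̄p)(rm − r̄m) / 4 = 4.5750
Var(rm) = Σ(rm − r̄m)² / 4 = 2.5650
β = Cov / Var = 4.5750 / 2.5650 = 1.7836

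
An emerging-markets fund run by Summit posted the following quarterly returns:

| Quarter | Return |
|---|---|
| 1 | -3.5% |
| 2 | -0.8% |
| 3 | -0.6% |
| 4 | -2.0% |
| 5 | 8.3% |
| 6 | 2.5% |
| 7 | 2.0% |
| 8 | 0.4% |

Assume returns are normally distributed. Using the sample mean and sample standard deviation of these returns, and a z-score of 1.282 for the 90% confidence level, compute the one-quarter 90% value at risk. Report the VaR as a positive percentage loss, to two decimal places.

3.85

r̄ = (-3.5 − 0.8 − 0.6 − 2 + 8.3 + 2.5 + 2 + 0.4) / 8 = 6.30 / 8 = 0.7875%
Σ(r − r̄)² = 91.5888; sample σ = √(91.5888/7) = 3.6172%
VaR = −(r̄ − z·σ) = −(0.7875 − 1.282 × 3.6172) = −(-3.8498) = 3.8498%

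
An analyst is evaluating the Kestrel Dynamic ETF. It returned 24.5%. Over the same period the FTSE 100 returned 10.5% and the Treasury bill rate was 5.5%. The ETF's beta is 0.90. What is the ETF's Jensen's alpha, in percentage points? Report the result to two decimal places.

14.50

CAPM expected return = Rf + β(Rm − Rf) = 5.5% + 0.90 × (10.5% − 5.5%) = 5.5 + 0.90 × 5.00 = 10.0000%
Jensen's α = Rp − E[R] = 24.5% − 10.0000% = 14.5000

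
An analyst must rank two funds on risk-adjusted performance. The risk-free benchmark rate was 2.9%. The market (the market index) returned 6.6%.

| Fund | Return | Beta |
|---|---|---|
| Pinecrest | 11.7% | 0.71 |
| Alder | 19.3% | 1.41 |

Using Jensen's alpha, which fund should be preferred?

Alder

Pinecrest: α = 11.7% − [2.9% + 0.71 × (6.6% − 2.9%)] = 6.173
Alder: α = 19.3% − [2.9% + 1.41 × (6.6% − 2.9%)] = 11.183
Highest: Alder (11.183).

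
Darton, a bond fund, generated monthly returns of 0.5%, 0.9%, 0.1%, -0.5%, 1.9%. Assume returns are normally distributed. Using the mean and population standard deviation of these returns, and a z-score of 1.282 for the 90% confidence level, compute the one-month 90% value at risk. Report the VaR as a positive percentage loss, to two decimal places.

Mean return r̄ = 2.90 / 5 = 0.5800%
Σ(r − r̄)² = (0.5 − 0.5800)² + (0.9 − 0.5800)² + … = 3.2480
population σ = √(3.2480 / 5) = √0.6496 = 0.8060%
VaR = −(r̄ − z·σ) = −(0.5800 − 1.282 × 0.8060) = −(-0.4533) = 0.4533%

0.45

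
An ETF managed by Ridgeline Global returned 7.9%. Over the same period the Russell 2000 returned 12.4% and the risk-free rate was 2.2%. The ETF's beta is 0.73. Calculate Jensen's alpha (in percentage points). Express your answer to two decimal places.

-1.75

CAPM expected return = Rf + β(Rm − Rf) = 2.2% + 0.73 × (12.4% − 2.2%) = 2.2 + 0.73 × 10.20 = 9.6460%
Jensen's α = Rp − E[R] = 7.9% − 9.6460% = -1.7460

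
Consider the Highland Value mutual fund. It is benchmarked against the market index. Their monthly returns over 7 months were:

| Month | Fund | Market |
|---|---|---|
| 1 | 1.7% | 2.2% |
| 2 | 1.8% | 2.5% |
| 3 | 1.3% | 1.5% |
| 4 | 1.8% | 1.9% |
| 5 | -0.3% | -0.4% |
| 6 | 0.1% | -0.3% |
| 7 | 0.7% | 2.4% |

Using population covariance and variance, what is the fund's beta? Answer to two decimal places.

0.59

r̄p = 1.0143%,  r̄m = 1.4000%
Cov = Σ(rp − r̄p)(rm − r̄m) / 7 = 0.7771
Var(rm) = Σ(rm − r̄m)² / 7 = 1.3200
β = Cov / Var = 0.7771 / 1.3200 = 0.5887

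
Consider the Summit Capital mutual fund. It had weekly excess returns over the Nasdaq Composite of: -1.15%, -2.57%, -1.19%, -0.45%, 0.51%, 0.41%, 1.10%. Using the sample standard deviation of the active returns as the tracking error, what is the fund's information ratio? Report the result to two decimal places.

-0.38

Mean return μ = -3.340 / 7 = -0.4771%
Σ(r − μ)² = 9.5905; sample σ = √(9.5905/6) = 1.2643%
IR = μ / tracking error = -0.4771 / 1.2643 = -0.3774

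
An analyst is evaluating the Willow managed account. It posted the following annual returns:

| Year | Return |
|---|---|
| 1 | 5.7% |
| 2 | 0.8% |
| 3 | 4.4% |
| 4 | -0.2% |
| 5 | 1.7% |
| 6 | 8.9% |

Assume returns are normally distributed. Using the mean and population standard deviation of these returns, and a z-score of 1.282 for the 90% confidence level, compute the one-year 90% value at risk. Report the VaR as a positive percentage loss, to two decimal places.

0.47

r̄ = (5.7 + 0.8 + 4.4 − 0.2 + 1.7 + 8.9) / 6 = 21.30 / 6 = 3.5500%
Population σ = √[Σ(r − r̄)² / 6] = √[59.0150 / 6] = √9.8358 = 3.1362%
VaR = −(r̄ − z·σ) = −(3.5500 − 1.282 × 3.1362) = −(-0.4706) = 0.4706%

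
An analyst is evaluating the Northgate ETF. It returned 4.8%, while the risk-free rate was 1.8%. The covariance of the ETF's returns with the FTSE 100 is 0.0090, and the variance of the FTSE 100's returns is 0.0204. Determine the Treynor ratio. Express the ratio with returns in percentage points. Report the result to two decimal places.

β = Cov / Var = 0.0090 / 0.0204 = 0.4412
Treynor = (Rp − Rf) / β = (4.8% − 1.8%) / 0.4412 = 3.00 / 0.4412 = 6.7996

6.80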